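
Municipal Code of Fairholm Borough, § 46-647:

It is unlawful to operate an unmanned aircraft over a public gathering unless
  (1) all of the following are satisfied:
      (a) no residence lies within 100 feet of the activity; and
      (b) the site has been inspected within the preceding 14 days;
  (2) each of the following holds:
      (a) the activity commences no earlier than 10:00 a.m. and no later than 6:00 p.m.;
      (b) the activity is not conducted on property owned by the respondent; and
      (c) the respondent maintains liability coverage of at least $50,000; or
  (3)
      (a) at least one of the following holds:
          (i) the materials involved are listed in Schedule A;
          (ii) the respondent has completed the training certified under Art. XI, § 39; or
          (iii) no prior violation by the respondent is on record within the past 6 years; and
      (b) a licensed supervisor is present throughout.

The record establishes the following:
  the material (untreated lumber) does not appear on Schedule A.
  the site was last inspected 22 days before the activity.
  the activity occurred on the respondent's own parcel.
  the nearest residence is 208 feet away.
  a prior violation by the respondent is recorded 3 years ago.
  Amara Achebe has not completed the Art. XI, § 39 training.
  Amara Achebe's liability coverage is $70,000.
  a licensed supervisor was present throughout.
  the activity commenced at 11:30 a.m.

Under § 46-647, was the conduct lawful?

No — unlawful.

(a) no residence in 100 ft — holds.
(b) site inspected — not met.
(1) = T AND F = false.
(a) start within hours — met.
(b) not (own property) — fails.
(c) coverage ≥ $50,000 — holds.
(2): T AND F AND T → false.
(i) Schedule A material — not met.
(ii) training certified — not satisfied.
(iii) no prior violation — not met.
(a) = F OR F OR F = false.
(b) supervisor present — holds.
(3): F AND T → false.
Overall: F OR F OR F → false.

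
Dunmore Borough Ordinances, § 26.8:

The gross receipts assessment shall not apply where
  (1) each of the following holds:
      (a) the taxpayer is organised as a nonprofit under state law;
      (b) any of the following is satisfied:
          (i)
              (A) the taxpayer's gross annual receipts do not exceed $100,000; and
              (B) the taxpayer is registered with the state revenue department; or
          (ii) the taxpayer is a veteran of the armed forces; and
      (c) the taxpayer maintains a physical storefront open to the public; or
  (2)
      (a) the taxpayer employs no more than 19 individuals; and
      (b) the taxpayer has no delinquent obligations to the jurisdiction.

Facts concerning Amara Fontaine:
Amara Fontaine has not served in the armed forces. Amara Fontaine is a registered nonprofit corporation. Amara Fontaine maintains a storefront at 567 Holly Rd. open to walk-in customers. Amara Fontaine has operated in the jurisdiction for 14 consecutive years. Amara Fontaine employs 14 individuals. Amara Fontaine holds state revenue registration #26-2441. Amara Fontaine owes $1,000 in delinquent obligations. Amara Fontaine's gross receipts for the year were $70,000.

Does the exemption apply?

(a) nonprofit — holds.
(A) receipts ≤ $100,000 — met.
(B) state-registered — met.
So (i) is satisfied (T AND T).
(ii) veteran — not satisfied.
So (b) is satisfied (T OR F).
(c) has storefront — holds.
So (1) is satisfied (T AND T AND T).
(a) ≤ 19 employees — met.
(b) no delinquency — fails.
(2) = T AND F = false.
So Overall is satisfied (T OR F).

Yes — exempt.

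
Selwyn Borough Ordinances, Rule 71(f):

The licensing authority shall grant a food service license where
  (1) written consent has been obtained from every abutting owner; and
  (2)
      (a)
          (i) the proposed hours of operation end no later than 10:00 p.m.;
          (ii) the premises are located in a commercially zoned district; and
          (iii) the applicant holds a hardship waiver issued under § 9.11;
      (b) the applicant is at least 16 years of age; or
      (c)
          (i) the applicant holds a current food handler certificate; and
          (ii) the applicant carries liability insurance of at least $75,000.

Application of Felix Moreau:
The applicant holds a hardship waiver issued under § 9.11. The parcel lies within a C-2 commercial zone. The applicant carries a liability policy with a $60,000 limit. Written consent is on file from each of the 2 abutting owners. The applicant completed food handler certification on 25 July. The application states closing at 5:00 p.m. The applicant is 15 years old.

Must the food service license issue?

(1) all abutters consent — met.
(i) closes by 10 p.m. — satisfied.
(ii) commercially zoned — holds.
(iii) hardship waiver — satisfied.
So (a) is satisfied (T AND T AND T).
(b) age ≥ 16 — fails.
(i) food handler cert. — met.
(ii) insurance ≥ $75,000 — not met.
(c) = T AND F = false.
(2): T OR F OR F → true.
So Overall is satisfied (T AND T).

Yes — granted.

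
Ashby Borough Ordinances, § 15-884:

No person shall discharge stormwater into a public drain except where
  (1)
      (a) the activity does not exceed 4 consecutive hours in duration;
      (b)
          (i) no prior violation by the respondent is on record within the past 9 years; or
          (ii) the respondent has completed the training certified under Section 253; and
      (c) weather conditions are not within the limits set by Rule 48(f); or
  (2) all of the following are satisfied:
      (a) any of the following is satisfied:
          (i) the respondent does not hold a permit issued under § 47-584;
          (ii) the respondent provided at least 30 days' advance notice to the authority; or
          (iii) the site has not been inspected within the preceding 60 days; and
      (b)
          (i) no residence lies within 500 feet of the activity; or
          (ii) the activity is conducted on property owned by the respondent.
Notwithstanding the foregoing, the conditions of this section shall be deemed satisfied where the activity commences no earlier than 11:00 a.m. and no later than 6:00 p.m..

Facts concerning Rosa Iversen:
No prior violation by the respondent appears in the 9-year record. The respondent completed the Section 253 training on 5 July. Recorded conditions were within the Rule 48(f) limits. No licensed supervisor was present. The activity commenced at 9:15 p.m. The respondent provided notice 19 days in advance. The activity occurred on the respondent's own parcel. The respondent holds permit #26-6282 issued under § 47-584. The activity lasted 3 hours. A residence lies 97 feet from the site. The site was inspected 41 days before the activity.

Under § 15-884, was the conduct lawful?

(a) ≤ 4 hrs duration — met.
(i) no prior violation — holds.
(ii) training certified — satisfied.
(b): T OR T → true.
(c) not (weather ok) — fails.
So (1) is not satisfied (T AND T AND F).
(i) not (holds permit) — fails.
(ii) ≥30 days' notice — fails.
(iii) not (site inspected) — fails.
(a) = F OR F OR F = false.
(i) no residence in 500 ft — not satisfied.
(ii) own property — satisfied.
(b) = F OR T = true.
(2) = F AND T = false.
Overall = F OR F = false.
Exception (start within hours) — not satisfied.
Result: main false OR exception false → false.

No — unlawful.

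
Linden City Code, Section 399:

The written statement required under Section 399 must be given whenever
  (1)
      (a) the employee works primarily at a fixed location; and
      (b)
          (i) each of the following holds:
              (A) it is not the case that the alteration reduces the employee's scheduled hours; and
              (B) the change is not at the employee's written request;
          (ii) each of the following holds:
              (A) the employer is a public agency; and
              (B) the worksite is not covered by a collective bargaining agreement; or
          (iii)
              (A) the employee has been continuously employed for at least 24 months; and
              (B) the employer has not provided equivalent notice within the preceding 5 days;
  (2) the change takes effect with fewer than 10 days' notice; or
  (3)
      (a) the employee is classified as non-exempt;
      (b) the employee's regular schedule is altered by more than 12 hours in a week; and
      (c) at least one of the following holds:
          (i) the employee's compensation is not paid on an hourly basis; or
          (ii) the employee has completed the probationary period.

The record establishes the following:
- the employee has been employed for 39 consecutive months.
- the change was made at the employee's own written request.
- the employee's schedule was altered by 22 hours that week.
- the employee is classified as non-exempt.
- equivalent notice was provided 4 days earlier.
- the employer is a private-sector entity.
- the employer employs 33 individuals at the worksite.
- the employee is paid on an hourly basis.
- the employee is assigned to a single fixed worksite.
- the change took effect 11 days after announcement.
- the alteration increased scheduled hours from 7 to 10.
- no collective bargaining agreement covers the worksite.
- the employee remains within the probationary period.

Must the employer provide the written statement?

(a) fixed location — holds.
(A) not (hours reduced) — met.
(B) not employee-requested — fails.
(i): T AND F → false.
(A) public agency — fails.
(B) no CBA — met.
So (ii) is not satisfied (F AND T).
(A) tenure ≥ 24 mo. — satisfied.
(B) no recent notice — fails.
(iii): T AND F → false.
So (b) is not satisfied (F OR F OR F).
So (1) is not satisfied (T AND F).
(2) < 10 days' notice — not met.
(a) non-exempt — met.
(b) schedule shift > 12h — satisfied.
(i) not (hourly-paid) — not met.
(ii) past probation — not met.
So (c) is not satisfied (F OR F).
(3) = T AND T AND F = false.
Overall = F OR F OR F = false.

No — not required.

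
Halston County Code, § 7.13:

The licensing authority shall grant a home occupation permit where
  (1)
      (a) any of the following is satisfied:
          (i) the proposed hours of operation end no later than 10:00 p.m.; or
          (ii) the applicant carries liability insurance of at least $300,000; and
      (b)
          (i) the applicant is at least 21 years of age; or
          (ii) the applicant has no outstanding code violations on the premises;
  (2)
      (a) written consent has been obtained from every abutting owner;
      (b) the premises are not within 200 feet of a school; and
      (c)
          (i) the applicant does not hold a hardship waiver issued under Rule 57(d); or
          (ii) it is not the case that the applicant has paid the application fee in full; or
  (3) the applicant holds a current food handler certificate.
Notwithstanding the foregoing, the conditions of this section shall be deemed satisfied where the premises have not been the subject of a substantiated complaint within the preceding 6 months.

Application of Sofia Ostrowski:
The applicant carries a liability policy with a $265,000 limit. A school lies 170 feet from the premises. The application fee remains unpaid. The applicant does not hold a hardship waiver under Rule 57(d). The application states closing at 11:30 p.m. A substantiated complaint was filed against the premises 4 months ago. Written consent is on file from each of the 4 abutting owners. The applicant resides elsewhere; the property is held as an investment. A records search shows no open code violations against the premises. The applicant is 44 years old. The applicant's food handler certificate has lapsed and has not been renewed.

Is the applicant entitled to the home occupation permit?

(i) closes by 10 p.m. — fails.
(ii) insurance ≥ $300,000 — not met.
(a): F OR F → false.
(i) age ≥ 21 — met.
(ii) no code violations — holds.
So (b) is satisfied (T OR T).
So (1) is not satisfied (F AND T).
(a) all abutters consent — holds.
(b) ≥200 ft from school — not satisfied.
(i) not (hardship waiver) — satisfied.
(ii) not (fee paid) — holds.
(c) = T OR T = true.
(2) = T AND F AND T = false.
(3) food handler cert. — not satisfied.
Overall: F OR F OR F → false.
Exception (no complaint in 6 mo.) — not satisfied.
Result: main false OR exception false → false.

No — denied.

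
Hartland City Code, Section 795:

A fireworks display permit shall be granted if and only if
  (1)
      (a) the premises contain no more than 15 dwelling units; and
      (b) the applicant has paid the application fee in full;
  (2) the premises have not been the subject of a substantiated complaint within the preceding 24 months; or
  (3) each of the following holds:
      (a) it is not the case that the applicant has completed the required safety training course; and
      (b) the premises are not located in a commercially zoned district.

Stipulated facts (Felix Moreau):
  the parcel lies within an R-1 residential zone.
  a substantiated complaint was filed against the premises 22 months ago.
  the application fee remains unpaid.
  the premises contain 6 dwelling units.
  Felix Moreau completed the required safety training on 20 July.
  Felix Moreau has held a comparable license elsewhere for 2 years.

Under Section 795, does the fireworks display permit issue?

(a) ≤ 15 units — satisfied.
(b) fee paid — fails.
(1): T AND F → false.
(2) no complaint in 24 mo. — not satisfied.
(a) not (safety training) — not satisfied.
(b) not (commercially zoned) — satisfied.
So (3) is not satisfied (F AND T).
So Overall is not satisfied (F OR F OR F).

No — denied.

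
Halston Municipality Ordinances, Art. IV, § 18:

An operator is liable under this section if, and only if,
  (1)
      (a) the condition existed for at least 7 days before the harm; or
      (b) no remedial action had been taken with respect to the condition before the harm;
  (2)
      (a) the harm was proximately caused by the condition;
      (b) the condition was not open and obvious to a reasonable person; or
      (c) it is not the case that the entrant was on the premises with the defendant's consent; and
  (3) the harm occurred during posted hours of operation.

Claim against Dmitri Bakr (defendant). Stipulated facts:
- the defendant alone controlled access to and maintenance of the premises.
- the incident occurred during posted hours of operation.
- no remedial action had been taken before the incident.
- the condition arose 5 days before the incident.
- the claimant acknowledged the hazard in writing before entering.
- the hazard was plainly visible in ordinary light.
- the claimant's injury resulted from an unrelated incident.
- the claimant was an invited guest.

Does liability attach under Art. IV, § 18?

(a) condition ≥7 days old — not satisfied.
(b) no remedial action — holds.
(1): F OR T → true.
(a) proximate cause — not met.
(b) not open/obvious — fails.
(c) not (consent to enter) — not satisfied.
(2) = F OR F OR F = false.
(3) during posted hours — satisfied.
Overall = T AND F AND T = false.

No — not liable.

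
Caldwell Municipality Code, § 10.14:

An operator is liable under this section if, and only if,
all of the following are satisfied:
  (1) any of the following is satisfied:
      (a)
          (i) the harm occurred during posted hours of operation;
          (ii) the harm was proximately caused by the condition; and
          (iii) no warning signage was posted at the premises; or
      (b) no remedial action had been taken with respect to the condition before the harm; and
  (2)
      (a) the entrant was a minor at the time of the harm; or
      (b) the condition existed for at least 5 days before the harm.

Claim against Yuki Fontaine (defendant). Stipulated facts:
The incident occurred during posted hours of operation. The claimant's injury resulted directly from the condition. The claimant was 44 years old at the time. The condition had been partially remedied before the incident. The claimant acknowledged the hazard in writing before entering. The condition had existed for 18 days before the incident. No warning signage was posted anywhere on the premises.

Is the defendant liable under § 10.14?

Yes — liable.

(i) during posted hours — holds.
(ii) proximate cause — met.
(iii) no signage posted — holds.
(a): T AND T AND T → true.
(b) no remedial action — not satisfied.
(1): T OR F → true.
(a) entrant a minor — not satisfied.
(b) condition ≥5 days old — holds.
So (2) is satisfied (F OR T).
Overall: T AND T → true.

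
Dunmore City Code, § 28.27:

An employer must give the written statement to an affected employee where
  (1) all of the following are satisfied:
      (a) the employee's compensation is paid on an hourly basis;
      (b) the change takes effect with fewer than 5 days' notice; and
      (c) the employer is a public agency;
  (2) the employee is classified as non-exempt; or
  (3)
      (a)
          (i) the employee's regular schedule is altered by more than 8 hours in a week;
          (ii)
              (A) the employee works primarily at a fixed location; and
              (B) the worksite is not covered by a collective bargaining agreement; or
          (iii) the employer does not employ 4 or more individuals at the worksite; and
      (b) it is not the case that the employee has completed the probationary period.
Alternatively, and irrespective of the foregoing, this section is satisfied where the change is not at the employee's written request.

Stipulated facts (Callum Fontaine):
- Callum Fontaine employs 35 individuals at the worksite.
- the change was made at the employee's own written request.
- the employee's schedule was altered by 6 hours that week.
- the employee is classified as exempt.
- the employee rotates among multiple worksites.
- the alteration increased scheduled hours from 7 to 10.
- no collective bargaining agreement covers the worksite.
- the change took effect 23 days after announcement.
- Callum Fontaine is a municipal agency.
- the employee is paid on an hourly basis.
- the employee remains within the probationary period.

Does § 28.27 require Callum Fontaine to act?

(a) hourly-paid — met.
(b) < 5 days' notice — fails.
(c) public agency — satisfied.
(1) = T AND F AND T = false.
(2) non-exempt — not met.
(i) schedule shift > 8h — not satisfied.
(A) fixed location — fails.
(B) no CBA — satisfied.
(ii) = F AND T = false.
(iii) not (≥ 4 at site) — fails.
(a): F OR F OR F → false.
(b) not (past probation) — satisfied.
(3): F AND T → false.
Overall = F OR F OR F = false.
Exception (not employee-requested) — not satisfied.
Result: main false OR exception false → false.

No — not required.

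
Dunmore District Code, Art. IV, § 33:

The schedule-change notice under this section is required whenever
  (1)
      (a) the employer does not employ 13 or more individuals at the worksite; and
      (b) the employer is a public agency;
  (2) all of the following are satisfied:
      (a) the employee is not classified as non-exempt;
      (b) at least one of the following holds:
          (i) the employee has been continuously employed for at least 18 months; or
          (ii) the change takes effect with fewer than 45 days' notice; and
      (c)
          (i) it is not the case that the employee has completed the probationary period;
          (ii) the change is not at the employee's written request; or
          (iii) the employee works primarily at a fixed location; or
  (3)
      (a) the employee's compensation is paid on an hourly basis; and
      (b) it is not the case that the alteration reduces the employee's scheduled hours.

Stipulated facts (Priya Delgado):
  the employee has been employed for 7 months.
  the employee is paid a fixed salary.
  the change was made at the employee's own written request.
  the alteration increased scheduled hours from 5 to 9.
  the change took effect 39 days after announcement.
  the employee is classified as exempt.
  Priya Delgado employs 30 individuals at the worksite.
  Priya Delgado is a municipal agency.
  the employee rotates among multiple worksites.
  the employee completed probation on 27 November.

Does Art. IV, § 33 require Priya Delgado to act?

No — not required.

(a) not (≥ 13 at site) — not satisfied.
(b) public agency — met.
(1): F AND T → false.
(a) not (non-exempt) — holds.
(i) tenure ≥ 18 mo. — fails.
(ii) < 45 days' notice — holds.
So (b) is satisfied (F OR T).
(i) not (past probation) — fails.
(ii) not employee-requested — not met.
(iii) fixed location — not satisfied.
(c) = F OR F OR F = false.
(2) = T AND T AND F = false.
(a) hourly-paid — not met.
(b) not (hours reduced) — satisfied.
So (3) is not satisfied (F AND T).
So Overall is not satisfied (F OR F OR F).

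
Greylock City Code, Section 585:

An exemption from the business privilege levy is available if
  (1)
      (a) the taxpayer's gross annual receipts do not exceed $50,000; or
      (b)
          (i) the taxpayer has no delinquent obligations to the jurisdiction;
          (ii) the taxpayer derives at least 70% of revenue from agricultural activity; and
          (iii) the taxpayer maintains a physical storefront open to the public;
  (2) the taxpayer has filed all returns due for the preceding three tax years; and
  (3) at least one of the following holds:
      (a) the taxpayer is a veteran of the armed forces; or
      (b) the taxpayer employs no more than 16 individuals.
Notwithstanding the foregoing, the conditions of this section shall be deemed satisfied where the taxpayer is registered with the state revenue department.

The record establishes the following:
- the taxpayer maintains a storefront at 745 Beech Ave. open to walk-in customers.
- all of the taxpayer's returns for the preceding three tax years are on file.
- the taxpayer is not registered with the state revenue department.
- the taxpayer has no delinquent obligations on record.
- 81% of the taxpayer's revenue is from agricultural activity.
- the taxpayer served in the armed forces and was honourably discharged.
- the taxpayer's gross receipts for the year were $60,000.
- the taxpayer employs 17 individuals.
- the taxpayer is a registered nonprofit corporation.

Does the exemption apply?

Yes — exempt.

(a) receipts ≤ $50,000 — not met.
(i) no delinquency — met.
(ii) ≥70% agricultural — holds.
(iii) has storefront — holds.
(b) = T AND T AND T = true.
(1) = F OR T = true.
(2) returns current — holds.
(a) veteran — met.
(b) ≤ 16 employees — fails.
(3) = T OR F = true.
Overall: T AND T AND T → true.
Exception (state-registered) — not satisfied.
Result: main true OR exception false → true.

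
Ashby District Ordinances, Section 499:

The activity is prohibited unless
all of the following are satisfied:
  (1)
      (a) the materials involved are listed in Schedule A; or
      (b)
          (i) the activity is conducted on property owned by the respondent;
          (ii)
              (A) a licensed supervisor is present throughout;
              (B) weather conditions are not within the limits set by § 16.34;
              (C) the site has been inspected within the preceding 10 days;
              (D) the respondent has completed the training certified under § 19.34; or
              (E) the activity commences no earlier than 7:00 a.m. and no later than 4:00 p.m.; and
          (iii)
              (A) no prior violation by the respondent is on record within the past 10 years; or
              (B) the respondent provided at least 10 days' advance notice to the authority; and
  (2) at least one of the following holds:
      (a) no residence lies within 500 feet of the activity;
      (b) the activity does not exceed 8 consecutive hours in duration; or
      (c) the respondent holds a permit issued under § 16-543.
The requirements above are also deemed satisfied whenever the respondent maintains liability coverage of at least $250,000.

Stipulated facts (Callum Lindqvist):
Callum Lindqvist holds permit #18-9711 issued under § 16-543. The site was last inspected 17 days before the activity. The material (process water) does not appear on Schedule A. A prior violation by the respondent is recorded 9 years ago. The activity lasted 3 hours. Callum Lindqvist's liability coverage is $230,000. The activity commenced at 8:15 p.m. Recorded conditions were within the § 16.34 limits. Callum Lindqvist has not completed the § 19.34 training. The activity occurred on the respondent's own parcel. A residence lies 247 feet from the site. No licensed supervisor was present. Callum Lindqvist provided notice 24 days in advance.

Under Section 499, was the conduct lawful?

No — unlawful.

(a) Schedule A material — not met.
(i) own property — satisfied.
(A) supervisor present — not met.
(B) not (weather ok) — fails.
(C) site inspected — not satisfied.
(D) training certified — not satisfied.
(E) start within hours — not satisfied.
(ii): F OR F OR F OR F OR F → false.
(A) no prior violation — not met.
(B) ≥10 days' notice — holds.
(iii): F OR T → true.
So (b) is not satisfied (T AND F AND T).
(1): F OR F → false.
(a) no residence in 500 ft — fails.
(b) ≤ 8 hrs duration — satisfied.
(c) holds permit — holds.
So (2) is satisfied (F OR T OR T).
Overall = F AND T = false.
Exception (coverage ≥ $250,000) — not satisfied.
Result: main false OR exception false → false.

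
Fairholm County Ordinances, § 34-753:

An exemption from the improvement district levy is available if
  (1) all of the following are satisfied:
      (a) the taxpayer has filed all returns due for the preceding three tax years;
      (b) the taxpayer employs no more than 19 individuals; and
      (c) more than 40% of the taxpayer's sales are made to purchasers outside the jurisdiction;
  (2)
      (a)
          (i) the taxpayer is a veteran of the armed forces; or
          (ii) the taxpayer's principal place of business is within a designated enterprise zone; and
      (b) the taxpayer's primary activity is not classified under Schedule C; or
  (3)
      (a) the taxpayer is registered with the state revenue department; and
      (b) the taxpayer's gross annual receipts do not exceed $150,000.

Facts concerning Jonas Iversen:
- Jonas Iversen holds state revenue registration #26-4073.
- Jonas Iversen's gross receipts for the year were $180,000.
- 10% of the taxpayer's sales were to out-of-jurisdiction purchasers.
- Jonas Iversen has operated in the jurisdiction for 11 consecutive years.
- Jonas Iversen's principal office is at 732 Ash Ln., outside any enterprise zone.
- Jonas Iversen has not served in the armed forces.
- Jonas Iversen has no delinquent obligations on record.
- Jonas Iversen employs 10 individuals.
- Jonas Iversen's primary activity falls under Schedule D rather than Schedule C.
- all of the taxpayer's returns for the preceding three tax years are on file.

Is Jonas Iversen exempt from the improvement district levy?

(a) returns current — holds.
(b) ≤ 19 employees — satisfied.
(c) >40% out-of-jur. sales — not met.
(1) = T AND T AND F = false.
(i) veteran — fails.
(ii) in enterprise zone — not satisfied.
(a): F OR F → false.
(b) not (Schedule C activity) — satisfied.
(2): F AND T → false.
(a) state-registered — holds.
(b) receipts ≤ $150,000 — not satisfied.
(3): T AND F → false.
Overall = F OR F OR F = false.

No — not exempt.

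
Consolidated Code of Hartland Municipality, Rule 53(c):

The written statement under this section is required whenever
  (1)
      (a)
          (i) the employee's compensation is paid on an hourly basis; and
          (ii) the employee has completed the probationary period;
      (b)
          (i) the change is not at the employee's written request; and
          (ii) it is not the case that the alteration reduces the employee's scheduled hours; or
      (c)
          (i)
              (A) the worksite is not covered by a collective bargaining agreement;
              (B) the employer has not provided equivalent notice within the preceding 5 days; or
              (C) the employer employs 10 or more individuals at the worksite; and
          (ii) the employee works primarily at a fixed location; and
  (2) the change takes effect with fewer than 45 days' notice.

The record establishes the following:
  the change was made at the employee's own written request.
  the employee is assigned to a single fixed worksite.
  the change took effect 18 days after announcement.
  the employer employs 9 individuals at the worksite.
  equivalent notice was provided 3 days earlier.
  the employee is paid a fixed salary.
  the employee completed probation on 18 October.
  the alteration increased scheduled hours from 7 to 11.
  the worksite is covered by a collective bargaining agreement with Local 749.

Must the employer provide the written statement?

(i) hourly-paid — fails.
(ii) past probation — holds.
So (a) is not satisfied (F AND T).
(i) not employee-requested — fails.
(ii) not (hours reduced) — satisfied.
(b) = F AND T = false.
(A) no CBA — not met.
(B) no recent notice — not satisfied.
(C) ≥ 10 at site — not satisfied.
(i) = F OR F OR F = false.
(ii) fixed location — holds.
(c): F AND T → false.
So (1) is not satisfied (F OR F OR F).
(2) < 45 days' notice — holds.
So Overall is not satisfied (F AND T).

No — not required.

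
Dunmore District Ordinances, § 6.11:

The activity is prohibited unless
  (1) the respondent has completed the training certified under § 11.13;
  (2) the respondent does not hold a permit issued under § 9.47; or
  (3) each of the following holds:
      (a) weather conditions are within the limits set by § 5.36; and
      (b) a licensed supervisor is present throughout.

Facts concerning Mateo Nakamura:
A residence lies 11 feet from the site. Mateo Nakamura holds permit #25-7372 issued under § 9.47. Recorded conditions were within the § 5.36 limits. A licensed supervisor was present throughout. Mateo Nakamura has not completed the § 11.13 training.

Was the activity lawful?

(1) training certified — not satisfied.
(2) not (holds permit) — fails.
(a) weather ok — holds.
(b) supervisor present — satisfied.
(3) = T AND T = true.
Overall: F OR F OR T → true.

Yes — lawful.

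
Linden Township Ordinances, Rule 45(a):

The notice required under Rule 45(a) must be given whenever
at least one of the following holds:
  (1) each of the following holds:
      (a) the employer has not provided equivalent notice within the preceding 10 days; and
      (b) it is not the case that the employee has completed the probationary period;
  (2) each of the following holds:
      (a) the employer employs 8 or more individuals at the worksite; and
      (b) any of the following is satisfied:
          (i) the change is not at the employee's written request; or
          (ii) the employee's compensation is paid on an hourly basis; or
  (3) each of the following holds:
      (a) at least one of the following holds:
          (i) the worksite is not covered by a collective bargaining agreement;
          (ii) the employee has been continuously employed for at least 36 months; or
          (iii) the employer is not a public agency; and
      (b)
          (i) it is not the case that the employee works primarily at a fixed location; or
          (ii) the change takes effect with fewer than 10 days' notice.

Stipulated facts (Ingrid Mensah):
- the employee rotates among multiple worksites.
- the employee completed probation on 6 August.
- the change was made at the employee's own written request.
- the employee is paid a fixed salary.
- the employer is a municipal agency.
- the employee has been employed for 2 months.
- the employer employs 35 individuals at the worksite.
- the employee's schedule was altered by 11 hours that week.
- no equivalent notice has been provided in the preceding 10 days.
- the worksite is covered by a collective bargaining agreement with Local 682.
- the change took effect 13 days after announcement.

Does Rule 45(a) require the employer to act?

No — not required.

(a) no recent notice — met.
(b) not (past probation) — fails.
(1) = T AND F = false.
(a) ≥ 8 at site — met.
(i) not employee-requested — not satisfied.
(ii) hourly-paid — fails.
So (b) is not satisfied (F OR F).
(2) = T AND F = false.
(i) no CBA — not satisfied.
(ii) tenure ≥ 36 mo. — not met.
(iii) not (public agency) — not satisfied.
So (a) is not satisfied (F OR F OR F).
(i) not (fixed location) — holds.
(ii) < 10 days' notice — not satisfied.
(b): T OR F → true.
(3): F AND T → false.
Overall = F OR F OR F = false.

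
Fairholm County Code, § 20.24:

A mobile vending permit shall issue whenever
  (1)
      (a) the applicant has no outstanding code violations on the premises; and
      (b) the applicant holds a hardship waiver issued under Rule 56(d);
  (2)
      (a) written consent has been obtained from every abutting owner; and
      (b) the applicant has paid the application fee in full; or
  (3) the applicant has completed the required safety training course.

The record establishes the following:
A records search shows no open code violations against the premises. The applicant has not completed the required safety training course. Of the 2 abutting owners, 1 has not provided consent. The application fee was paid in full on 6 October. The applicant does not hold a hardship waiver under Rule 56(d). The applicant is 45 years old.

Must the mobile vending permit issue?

(a) no code violations — holds.
(b) hardship waiver — not met.
So (1) is not satisfied (T AND F).
(a) all abutters consent — not satisfied.
(b) fee paid — satisfied.
(2) = F AND T = false.
(3) safety training — not satisfied.
Overall = F OR F OR F = false.

No — denied.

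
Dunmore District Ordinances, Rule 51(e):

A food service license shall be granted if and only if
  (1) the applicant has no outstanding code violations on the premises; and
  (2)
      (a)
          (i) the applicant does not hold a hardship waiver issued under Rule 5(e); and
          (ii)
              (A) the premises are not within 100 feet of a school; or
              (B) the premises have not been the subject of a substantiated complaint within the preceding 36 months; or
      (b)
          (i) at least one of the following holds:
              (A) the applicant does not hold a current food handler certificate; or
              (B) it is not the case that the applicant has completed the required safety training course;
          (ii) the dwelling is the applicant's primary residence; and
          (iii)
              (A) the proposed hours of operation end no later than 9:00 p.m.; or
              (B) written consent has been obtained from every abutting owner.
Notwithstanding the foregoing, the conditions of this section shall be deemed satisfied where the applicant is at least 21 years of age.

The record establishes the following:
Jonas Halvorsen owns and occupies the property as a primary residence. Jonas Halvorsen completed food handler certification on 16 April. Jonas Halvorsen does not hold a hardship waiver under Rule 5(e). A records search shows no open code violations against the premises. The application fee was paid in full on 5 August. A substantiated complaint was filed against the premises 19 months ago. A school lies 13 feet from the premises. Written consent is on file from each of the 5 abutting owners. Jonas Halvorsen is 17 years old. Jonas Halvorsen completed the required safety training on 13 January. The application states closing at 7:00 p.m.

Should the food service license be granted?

No — denied.

(1) no code violations — satisfied.
(i) not (hardship waiver) — holds.
(A) ≥100 ft from school — not met.
(B) no complaint in 36 mo. — not satisfied.
(ii) = F OR F = false.
(a) = T AND F = false.
(A) not (food handler cert.) — fails.
(B) not (safety training) — fails.
(i): F OR F → false.
(ii) primary residence — met.
(A) closes by 9 p.m. — holds.
(B) all abutters consent — met.
(iii) = T OR T = true.
So (b) is not satisfied (F AND T AND T).
So (2) is not satisfied (F OR F).
So Overall is not satisfied (T AND F).
Exception (age ≥ 21) — not satisfied.
Result: main false OR exception false → false.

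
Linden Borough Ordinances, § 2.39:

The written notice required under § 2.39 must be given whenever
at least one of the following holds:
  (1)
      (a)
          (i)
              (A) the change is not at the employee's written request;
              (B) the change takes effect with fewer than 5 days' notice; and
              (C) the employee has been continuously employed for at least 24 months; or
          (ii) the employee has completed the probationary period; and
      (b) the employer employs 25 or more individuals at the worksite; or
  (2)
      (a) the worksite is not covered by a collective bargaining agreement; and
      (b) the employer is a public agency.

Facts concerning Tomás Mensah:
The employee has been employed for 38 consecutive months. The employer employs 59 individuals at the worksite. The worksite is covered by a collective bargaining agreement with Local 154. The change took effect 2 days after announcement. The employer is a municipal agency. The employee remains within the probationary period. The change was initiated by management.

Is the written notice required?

Yes — required.

(A) not employee-requested — satisfied.
(B) < 5 days' notice — holds.
(C) tenure ≥ 24 mo. — satisfied.
(i): T AND T AND T → true.
(ii) past probation — not satisfied.
(a): T OR F → true.
(b) ≥ 25 at site — holds.
(1) = T AND T = true.
(a) no CBA — not satisfied.
(b) public agency — satisfied.
(2) = F AND T = false.
So Overall is satisfied (T OR F).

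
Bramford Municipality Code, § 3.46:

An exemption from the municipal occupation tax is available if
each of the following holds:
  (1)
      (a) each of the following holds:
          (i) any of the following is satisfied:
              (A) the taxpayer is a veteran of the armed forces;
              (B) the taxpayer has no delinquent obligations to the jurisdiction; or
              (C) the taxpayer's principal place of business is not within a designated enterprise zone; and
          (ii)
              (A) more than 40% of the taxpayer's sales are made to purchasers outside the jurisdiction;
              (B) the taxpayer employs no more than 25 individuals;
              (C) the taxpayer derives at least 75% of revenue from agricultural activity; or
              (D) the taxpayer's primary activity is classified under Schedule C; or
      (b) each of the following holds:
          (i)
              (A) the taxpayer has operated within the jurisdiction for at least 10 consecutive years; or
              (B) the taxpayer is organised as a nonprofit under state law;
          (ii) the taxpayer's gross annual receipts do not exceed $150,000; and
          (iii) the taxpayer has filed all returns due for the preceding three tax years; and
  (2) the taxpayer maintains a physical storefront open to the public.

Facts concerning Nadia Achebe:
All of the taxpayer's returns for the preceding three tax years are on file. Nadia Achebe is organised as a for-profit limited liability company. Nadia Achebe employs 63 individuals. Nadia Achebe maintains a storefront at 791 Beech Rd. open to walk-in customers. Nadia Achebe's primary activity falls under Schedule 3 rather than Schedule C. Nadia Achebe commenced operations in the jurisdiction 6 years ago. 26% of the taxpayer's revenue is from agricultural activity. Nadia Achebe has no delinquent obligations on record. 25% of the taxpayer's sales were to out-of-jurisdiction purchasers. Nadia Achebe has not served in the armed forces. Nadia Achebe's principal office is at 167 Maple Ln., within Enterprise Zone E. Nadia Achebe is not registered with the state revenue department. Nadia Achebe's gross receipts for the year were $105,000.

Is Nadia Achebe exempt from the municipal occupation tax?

(A) veteran — not met.
(B) no delinquency — met.
(C) not (in enterprise zone) — fails.
(i) = F OR T OR F = true.
(A) >40% out-of-jur. sales — not satisfied.
(B) ≤ 25 employees — not met.
(C) ≥75% agricultural — fails.
(D) Schedule C activity — not met.
(ii): F OR F OR F OR F → false.
(a): T AND F → false.
(A) ≥ 10 yrs in jurisdiction — not met.
(B) nonprofit — not met.
(i) = F OR F = false.
(ii) receipts ≤ $150,000 — met.
(iii) returns current — holds.
(b): F AND T AND T → false.
(1): F OR F → false.
(2) has storefront — holds.
Overall = F AND T = false.

No — not exempt.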